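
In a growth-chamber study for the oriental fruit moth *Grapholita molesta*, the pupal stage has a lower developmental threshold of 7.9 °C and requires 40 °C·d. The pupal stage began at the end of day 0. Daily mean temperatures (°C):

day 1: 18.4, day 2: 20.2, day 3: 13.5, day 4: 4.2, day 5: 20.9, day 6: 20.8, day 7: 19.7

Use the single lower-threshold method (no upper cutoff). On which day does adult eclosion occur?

day 5

Daily DD above 7.9 °C: 10.5, 12.3, 5.6, 0.0, 13.0, 12.9, 11.8.
Cumulative: 10.5, 22.8, 28.4, 28.4, 41.4, 54.3, 66.1.
The total first reaches 40 DD on day 5.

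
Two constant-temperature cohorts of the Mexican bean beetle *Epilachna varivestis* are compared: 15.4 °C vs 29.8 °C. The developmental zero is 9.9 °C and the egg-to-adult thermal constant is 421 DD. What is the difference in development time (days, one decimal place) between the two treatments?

At 15.4 °C: 421 / (15.4 − 9.9) = 421 / 5.5 = 76.545 d.
At 29.8 °C: 421 / (29.8 − 9.9) = 421 / 19.9 = 21.156 d.
Difference = |76.545 − 21.156| = 55.390 ≈ 55.4 days.

55.4 days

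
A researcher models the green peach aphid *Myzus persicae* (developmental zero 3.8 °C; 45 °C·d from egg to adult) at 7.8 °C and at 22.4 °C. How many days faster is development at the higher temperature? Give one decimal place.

8.8 days

At 7.8 °C: 45 / (7.8 − 3.8) = 45 / 4.0 = 11.250 d.
At 22.4 °C: 45 / (22.4 − 3.8) = 45 / 18.6 = 2.419 d.
Difference = |11.250 − 2.419| = 8.831 ≈ 8.8 days.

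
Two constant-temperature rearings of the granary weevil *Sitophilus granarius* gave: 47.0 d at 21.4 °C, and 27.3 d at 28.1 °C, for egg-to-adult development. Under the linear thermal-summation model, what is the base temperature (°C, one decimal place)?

Under the model K = D·(T − T_b), so D₁·(T₁ − T_b) = D₂·(T₂ − T_b).
47.0·(21.4 − T_b) = 27.3·(28.1 − T_b)
T_b = (47.0·21.4 − 27.3·28.1) / (47.0 − 27.3) = 238.67 / 19.7 = 12.115 °C ≈ 12.1 °C.

12.1 °C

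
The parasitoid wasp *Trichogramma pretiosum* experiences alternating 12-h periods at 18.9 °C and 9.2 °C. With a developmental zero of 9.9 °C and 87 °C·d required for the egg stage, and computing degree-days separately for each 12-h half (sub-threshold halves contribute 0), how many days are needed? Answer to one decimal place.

Day half: max(0, 18.9 − 9.9) × 0.5 = 9.0 × 0.5 = 4.50 DD.
Night half: max(0, 9.2 − 9.9) × 0.5 = 0.0 × 0.5 = 0.00 DD.
Per 24 h: 4.50 DD/day.
Duration = 87 / 4.50 = 19.333 ≈ 19.3 days.

19.3 days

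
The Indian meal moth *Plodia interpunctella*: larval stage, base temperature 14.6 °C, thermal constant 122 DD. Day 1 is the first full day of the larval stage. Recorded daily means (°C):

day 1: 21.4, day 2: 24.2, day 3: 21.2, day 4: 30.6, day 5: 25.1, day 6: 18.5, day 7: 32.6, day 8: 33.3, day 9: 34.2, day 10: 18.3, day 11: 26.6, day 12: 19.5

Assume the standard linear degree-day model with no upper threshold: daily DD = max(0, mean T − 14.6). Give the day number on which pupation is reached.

Daily DD above 14.6 °C: 6.8, 9.6, 6.6, 16.0, 10.5, 3.9, 18.0, 18.7, 19.6, 3.7, 12.0, 4.9.
Cumulative: 6.8, 16.4, 23.0, 39.0, 49.5, 53.4, 71.4, 90.1, 109.7, 113.4, 125.4, 130.3.
The total first reaches 122 DD on day 11.

day 11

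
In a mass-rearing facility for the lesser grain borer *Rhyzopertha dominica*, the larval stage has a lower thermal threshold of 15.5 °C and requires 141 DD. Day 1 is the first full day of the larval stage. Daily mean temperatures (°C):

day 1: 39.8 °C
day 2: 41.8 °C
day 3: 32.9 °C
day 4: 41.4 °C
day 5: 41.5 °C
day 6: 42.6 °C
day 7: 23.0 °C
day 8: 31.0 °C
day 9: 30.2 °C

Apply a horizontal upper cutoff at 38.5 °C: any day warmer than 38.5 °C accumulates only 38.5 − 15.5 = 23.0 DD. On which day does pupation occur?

Daily DD above 15.5 °C (capped at 23.0): 23.0, 23.0, 17.4, 23.0, 23.0, 23.0, 7.5, 15.5, 14.7.
Cumulative: 23.0, 46.0, 63.4, 86.4, 109.4, 132.4, 139.9, 155.4, 170.1.
The total first reaches 141 DD on day 8.

day 8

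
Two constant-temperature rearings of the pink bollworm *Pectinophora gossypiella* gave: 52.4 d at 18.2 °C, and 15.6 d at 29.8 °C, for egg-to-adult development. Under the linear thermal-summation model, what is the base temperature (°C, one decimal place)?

Equal thermal constants: D₁(T₁ − T_b) = D₂(T₂ − T_b).
52.4·(18.2 − T_b) = 15.6·(29.8 − T_b)
T_b = (52.4·18.2 − 15.6·29.8) / (52.4 − 15.6) = 488.80 / 36.8 = 13.283 °C ≈ 13.3 °C.

13.3 °C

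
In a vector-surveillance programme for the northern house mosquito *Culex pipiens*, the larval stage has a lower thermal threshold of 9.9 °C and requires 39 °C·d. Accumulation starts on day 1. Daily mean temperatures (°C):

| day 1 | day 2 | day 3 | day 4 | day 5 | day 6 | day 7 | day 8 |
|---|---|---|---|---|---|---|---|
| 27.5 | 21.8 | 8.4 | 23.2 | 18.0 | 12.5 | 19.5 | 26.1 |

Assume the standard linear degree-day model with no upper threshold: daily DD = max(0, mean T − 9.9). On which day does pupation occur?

Daily DD above 9.9 °C: 17.6, 11.9, 0.0, 13.3, 8.1, 2.6, 9.6, 16.2.
Cumulative: 17.6, 29.5, 29.5, 42.8, 50.9, 53.5, 63.1, 79.3.
The total first reaches 39 DD on day 4.

day 4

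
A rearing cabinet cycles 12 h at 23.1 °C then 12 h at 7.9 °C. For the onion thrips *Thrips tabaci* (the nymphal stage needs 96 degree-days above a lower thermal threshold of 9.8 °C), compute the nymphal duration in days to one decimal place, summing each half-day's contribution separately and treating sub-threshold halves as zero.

Day half: max(0, 23.1 − 9.8) × 0.5 = 13.3 × 0.5 = 6.65 DD.
Night half: max(0, 7.9 − 9.8) × 0.5 = 0.0 × 0.5 = 0.00 DD.
Per 24 h: 6.65 DD/day.
Duration = 96 / 6.65 = 14.436 ≈ 14.4 days.

14.4 days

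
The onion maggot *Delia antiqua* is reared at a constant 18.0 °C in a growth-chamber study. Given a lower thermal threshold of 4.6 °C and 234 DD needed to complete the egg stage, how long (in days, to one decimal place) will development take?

Daily accumulation = 18.0 − 4.6 = 13.4 DD/day.
Duration = 234 / 13.4 = 17.463 ≈ 17.5 days.

17.5 days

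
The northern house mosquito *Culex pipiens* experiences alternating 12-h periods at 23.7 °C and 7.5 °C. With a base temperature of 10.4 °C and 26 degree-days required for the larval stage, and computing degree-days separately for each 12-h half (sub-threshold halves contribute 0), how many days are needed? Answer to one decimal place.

3.9 days

Day half: max(0, 23.7 − 10.4) × 0.5 = 13.3 × 0.5 = 6.65 DD.
Night half: max(0, 7.5 − 10.4) × 0.5 = 0.0 × 0.5 = 0.00 DD.
Per 24 h: 6.65 DD/day.
Duration = 26 / 6.65 = 3.910 ≈ 3.9 days.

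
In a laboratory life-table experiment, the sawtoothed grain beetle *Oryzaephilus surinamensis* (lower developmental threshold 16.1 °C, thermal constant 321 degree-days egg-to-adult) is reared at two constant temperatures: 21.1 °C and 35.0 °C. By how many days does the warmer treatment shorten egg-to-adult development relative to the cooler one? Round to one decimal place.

47.2 days

At 21.1 °C: 321 / (21.1 − 16.1) = 321 / 5.0 = 64.200 d.
At 35.0 °C: 321 / (35.0 − 16.1) = 321 / 18.9 = 16.984 d.
Difference = |64.200 − 16.984| = 47.216 ≈ 47.2 days.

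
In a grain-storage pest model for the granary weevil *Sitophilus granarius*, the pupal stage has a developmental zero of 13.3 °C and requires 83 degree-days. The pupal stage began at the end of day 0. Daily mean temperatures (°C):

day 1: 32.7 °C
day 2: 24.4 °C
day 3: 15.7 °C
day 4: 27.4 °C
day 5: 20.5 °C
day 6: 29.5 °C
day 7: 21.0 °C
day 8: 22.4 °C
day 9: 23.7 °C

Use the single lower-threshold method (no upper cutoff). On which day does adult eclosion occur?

day 8

Daily DD above 13.3 °C: 19.4, 11.1, 2.4, 14.1, 7.2, 16.2, 7.7, 9.1, 10.4.
Cumulative: 19.4, 30.5, 32.9, 47.0, 54.2, 70.4, 78.1, 87.2, 97.6.
The total first reaches 83 DD on day 8.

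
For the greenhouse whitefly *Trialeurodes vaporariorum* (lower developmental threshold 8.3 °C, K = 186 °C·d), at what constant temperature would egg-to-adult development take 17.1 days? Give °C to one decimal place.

Required daily accumulation = 186 / 17.1 = 10.877 DD/day.
T = T_base + 10.877 = 8.3 + 10.877 = 19.177 ≈ 19.2 °C.

19.2 °C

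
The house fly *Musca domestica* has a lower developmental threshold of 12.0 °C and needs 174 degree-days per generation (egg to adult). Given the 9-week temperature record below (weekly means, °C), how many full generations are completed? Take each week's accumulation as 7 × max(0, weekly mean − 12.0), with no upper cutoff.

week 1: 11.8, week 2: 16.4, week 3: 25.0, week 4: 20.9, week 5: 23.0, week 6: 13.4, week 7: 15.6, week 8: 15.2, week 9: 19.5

Weekly DD (7 × max(0, T̄ − 12.0)): 0.0, 30.8, 91.0, 62.3, 77.0, 9.8, 25.2, 22.4, 52.5.
Season total = 371.0 DD.
Complete generations = ⌊371.0 / 174⌋ = 2.

2 generations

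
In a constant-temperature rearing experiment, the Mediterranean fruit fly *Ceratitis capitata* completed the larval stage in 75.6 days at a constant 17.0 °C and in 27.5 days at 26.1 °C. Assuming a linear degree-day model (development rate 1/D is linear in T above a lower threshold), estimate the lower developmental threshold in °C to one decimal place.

Equal thermal constants: D₁(T₁ − T_b) = D₂(T₂ − T_b).
75.6·(17.0 − T_b) = 27.5·(26.1 − T_b)
T_b = (75.6·17.0 − 27.5·26.1) / (75.6 − 27.5) = 567.45 / 48.1 = 11.797 °C ≈ 11.8 °C.

11.8 °C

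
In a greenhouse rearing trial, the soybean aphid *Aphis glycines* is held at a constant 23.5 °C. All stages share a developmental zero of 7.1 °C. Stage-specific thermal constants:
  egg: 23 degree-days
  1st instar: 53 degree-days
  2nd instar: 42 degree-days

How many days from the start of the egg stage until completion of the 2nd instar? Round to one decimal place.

7.2 days

Daily accumulation at 23.5 °C = 23.5 − 7.1 = 16.4 DD/day.
Total K = 23 + 53 + 42 = 118 DD.
Total duration = 118 / 16.4 = 7.195 ≈ 7.2 days.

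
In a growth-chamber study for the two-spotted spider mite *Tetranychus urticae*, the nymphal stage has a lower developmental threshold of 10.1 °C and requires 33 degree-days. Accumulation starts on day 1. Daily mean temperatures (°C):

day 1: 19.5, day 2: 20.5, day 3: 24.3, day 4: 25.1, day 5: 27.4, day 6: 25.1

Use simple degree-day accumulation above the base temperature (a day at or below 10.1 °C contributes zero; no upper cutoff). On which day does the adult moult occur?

Daily DD above 10.1 °C: 9.4, 10.4, 14.2, 15.0, 17.3, 15.0.
Cumulative: 9.4, 19.8, 34.0, 49.0, 66.3, 81.3.
The total first reaches 33 DD on day 3.

day 3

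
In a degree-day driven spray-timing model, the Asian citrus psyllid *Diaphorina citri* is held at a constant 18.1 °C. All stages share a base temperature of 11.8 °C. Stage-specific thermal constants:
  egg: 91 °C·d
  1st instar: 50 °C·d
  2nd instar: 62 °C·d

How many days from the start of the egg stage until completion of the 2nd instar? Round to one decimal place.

32.2 days

Daily accumulation at 18.1 °C = 18.1 − 11.8 = 6.3 DD/day.
Total K = 91 + 50 + 62 = 203 DD.
Total duration = 203 / 6.3 = 32.222 ≈ 32.2 days.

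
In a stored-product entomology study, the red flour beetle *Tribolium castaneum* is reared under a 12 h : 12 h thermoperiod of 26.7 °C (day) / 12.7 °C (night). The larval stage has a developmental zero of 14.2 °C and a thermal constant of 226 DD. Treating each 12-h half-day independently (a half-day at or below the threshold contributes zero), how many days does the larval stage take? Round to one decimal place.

36.2 days

Day half: max(0, 26.7 − 14.2) × 0.5 = 12.5 × 0.5 = 6.25 DD.
Night half: max(0, 12.7 − 14.2) × 0.5 = 0.0 × 0.5 = 0.00 DD.
Per 24 h: 6.25 DD/day.
Duration = 226 / 6.25 = 36.160 ≈ 36.2 days.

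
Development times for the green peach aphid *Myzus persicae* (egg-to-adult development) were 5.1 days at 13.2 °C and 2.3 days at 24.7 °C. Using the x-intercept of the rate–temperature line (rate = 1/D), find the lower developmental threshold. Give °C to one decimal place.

Equal thermal constants: D₁(T₁ − T_b) = D₂(T₂ − T_b).
5.1·(13.2 − T_b) = 2.3·(24.7 − T_b)
T_b = (5.1·13.2 − 2.3·24.7) / (5.1 − 2.3) = 10.51 / 2.8 = 3.754 °C ≈ 3.8 °C.

3.8 °C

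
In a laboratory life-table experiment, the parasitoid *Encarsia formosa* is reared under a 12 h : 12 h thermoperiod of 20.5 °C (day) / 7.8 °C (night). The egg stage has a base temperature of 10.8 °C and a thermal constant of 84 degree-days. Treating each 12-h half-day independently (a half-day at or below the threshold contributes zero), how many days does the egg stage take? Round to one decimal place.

Day half: max(0, 20.5 − 10.8) × 0.5 = 9.7 × 0.5 = 4.85 DD.
Night half: max(0, 7.8 − 10.8) × 0.5 = 0.0 × 0.5 = 0.00 DD.
Per 24 h: 4.85 DD/day.
Duration = 84 / 4.85 = 17.320 ≈ 17.3 days.

17.3 days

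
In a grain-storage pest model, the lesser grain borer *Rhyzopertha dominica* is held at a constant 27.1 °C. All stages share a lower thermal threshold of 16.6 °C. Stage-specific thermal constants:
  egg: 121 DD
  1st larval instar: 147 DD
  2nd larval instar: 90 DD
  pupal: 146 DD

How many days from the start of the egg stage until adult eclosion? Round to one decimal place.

48.0 days

Daily accumulation at 27.1 °C = 27.1 − 16.6 = 10.5 DD/day.
Total K = 121 + 147 + 90 + 146 = 504 DD.
Total duration = 504 / 10.5 = 48.000 ≈ 48.0 days.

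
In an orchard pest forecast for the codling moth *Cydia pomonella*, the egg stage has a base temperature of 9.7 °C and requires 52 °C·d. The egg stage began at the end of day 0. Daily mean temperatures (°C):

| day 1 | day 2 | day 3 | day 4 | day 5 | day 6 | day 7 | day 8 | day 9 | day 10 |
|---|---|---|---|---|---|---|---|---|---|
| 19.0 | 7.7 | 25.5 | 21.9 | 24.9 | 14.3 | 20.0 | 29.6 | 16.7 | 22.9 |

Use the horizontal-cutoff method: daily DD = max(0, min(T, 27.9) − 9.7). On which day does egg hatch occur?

Daily DD above 9.7 °C (capped at 18.2): 9.3, 0.0, 15.8, 12.2, 15.2, 4.6, 10.3, 18.2, 7.0, 13.2.
Cumulative: 9.3, 9.3, 25.1, 37.3, 52.5, 57.1, 67.4, 85.6, 92.6, 105.8.
The total first reaches 52 DD on day 5.

day 5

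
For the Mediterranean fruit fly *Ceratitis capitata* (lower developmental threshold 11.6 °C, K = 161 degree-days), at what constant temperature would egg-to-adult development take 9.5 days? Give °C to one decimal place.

Required daily accumulation = 161 / 9.5 = 16.947 DD/day.
T = T_base + 16.947 = 11.6 + 16.947 = 28.547 ≈ 28.5 °C.

28.5 °C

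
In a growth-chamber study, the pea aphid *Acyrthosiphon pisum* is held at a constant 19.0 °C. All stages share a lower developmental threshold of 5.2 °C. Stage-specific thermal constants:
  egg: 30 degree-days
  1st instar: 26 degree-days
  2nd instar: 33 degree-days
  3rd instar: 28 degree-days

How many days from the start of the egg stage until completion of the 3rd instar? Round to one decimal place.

Daily accumulation at 19.0 °C = 19.0 − 5.2 = 13.8 DD/day.
Total K = 30 + 26 + 33 + 28 = 117 DD.
Total duration = 117 / 13.8 = 8.478 ≈ 8.5 days.

8.5 days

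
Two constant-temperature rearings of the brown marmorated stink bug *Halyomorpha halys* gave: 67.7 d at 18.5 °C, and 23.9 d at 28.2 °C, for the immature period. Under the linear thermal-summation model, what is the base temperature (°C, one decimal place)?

13.2 °C

Linear rate model ⇒ the product D·(T − T_b) is constant across temperatures.
67.7·(18.5 − T_b) = 23.9·(28.2 − T_b)
T_b = (67.7·18.5 − 23.9·28.2) / (67.7 − 23.9) = 578.47 / 43.8 = 13.207 °C ≈ 13.2 °C.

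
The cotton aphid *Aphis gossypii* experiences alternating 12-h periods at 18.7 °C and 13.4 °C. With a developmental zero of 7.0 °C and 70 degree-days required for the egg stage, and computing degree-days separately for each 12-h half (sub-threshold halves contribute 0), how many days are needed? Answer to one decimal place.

7.7 days

Day half: max(0, 18.7 − 7.0) × 0.5 = 11.7 × 0.5 = 5.85 DD.
Night half: max(0, 13.4 − 7.0) × 0.5 = 6.4 × 0.5 = 3.20 DD.
Per 24 h: 9.05 DD/day.
Duration = 70 / 9.05 = 7.735 ≈ 7.7 days.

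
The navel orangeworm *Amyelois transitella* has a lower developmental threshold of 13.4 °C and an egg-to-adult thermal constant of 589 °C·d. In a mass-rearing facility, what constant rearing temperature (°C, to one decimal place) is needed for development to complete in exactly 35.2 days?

30.1 °C

Required daily accumulation = 589 / 35.2 = 16.733 DD/day.
T = T_base + 16.733 = 13.4 + 16.733 = 30.133 ≈ 30.1 °C.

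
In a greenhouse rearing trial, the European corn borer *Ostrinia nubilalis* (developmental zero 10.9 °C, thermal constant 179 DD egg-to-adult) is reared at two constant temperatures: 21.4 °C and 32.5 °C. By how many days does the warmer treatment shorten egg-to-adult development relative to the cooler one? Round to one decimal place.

8.8 days

At 21.4 °C: 179 / (21.4 − 10.9) = 179 / 10.5 = 17.048 d.
At 32.5 °C: 179 / (32.5 − 10.9) = 179 / 21.6 = 8.287 d.
Difference = |17.048 − 8.287| = 8.761 ≈ 8.8 days.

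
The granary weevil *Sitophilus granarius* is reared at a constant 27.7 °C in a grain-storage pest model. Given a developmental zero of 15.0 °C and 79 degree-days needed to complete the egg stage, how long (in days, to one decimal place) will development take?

Daily accumulation = 27.7 − 15.0 = 12.7 DD/day.
Duration = 79 / 12.7 = 6.220 ≈ 6.2 days.

6.2 days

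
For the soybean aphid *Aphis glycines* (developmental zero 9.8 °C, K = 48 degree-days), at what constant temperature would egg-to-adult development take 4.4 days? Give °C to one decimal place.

20.7 °C

Required daily accumulation = 48 / 4.4 = 10.909 DD/day.
T = T_base + 10.909 = 9.8 + 10.909 = 20.709 ≈ 20.7 °C.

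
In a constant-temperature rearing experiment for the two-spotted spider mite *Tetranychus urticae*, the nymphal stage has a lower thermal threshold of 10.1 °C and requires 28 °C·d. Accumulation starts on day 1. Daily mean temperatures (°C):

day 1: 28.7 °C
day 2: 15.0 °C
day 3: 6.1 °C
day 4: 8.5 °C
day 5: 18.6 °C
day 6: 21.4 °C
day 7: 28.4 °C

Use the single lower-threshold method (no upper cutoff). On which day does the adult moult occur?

day 5

Daily DD above 10.1 °C: 18.6, 4.9, 0.0, 0.0, 8.5, 11.3, 18.3.
Cumulative: 18.6, 23.5, 23.5, 23.5, 32.0, 43.3, 61.6.
The total first reaches 28 DD on day 5.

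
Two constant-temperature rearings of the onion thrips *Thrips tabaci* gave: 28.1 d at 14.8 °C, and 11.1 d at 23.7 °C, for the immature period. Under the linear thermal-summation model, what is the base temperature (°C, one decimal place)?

Linear rate model ⇒ the product D·(T − T_b) is constant across temperatures.
28.1·(14.8 − T_b) = 11.1·(23.7 − T_b)
T_b = (28.1·14.8 − 11.1·23.7) / (28.1 − 11.1) = 152.81 / 17.0 = 8.989 °C ≈ 9.0 °C.

9.0 °C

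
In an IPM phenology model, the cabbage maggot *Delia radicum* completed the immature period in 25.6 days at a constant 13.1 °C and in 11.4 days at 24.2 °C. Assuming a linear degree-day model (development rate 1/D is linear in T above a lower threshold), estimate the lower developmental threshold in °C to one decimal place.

4.2 °C

Linear rate model ⇒ the product D·(T − T_b) is constant across temperatures.
25.6·(13.1 − T_b) = 11.4·(24.2 − T_b)
T_b = (25.6·13.1 − 11.4·24.2) / (25.6 − 11.4) = 59.48 / 14.2 = 4.189 °C ≈ 4.2 °C.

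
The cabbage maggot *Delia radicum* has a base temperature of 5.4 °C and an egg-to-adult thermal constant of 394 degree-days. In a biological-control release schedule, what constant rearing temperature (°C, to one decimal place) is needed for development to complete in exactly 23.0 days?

22.5 °C

Required daily accumulation = 394 / 23.0 = 17.130 DD/day.
T = T_base + 17.130 = 5.4 + 17.130 = 22.530 ≈ 22.5 °C.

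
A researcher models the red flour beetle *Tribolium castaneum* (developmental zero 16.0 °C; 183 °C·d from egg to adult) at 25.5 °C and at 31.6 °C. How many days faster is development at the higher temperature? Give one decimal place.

At 25.5 °C: 183 / (25.5 − 16.0) = 183 / 9.5 = 19.263 d.
At 31.6 °C: 183 / (31.6 − 16.0) = 183 / 15.6 = 11.731 d.
Difference = |19.263 − 11.731| = 7.532 ≈ 7.5 days.

7.5 days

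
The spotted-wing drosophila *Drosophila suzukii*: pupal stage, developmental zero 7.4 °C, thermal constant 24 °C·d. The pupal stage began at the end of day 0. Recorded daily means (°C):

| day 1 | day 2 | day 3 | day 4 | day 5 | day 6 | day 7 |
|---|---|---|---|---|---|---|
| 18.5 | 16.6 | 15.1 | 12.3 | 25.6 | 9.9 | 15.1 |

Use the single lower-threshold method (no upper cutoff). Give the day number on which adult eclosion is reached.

Daily DD above 7.4 °C: 11.1, 9.2, 7.7, 4.9, 18.2, 2.5, 7.7.
Cumulative: 11.1, 20.3, 28.0, 32.9, 51.1, 53.6, 61.3.
The total first reaches 24 DD on day 3.

day 3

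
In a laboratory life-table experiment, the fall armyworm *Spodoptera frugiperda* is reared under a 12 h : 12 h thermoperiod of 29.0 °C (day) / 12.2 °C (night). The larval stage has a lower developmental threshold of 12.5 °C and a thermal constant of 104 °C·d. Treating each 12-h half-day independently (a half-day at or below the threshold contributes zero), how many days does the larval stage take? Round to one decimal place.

12.6 days

Day half: max(0, 29.0 − 12.5) × 0.5 = 16.5 × 0.5 = 8.25 DD.
Night half: max(0, 12.2 − 12.5) × 0.5 = 0.0 × 0.5 = 0.00 DD.
Per 24 h: 8.25 DD/day.
Duration = 104 / 8.25 = 12.606 ≈ 12.6 days.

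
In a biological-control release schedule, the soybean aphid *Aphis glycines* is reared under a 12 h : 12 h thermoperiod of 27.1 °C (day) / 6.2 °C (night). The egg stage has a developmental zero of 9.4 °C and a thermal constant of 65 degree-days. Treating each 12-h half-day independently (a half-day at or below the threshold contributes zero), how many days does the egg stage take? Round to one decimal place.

Day half: max(0, 27.1 − 9.4) × 0.5 = 17.7 × 0.5 = 8.85 DD.
Night half: max(0, 6.2 − 9.4) × 0.5 = 0.0 × 0.5 = 0.00 DD.
Per 24 h: 8.85 DD/day.
Duration = 65 / 8.85 = 7.345 ≈ 7.3 days.

7.3 days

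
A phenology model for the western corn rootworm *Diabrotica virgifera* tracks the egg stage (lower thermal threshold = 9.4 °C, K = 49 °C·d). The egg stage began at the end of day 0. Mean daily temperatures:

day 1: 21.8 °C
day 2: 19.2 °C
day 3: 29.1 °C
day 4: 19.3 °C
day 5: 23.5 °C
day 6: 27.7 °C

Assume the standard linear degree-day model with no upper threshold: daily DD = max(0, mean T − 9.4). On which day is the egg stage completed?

day 4

Daily DD above 9.4 °C: 12.4, 9.8, 19.7, 9.9, 14.1, 18.3.
Cumulative: 12.4, 22.2, 41.9, 51.8, 65.9, 84.2.
The total first reaches 49 DD on day 4.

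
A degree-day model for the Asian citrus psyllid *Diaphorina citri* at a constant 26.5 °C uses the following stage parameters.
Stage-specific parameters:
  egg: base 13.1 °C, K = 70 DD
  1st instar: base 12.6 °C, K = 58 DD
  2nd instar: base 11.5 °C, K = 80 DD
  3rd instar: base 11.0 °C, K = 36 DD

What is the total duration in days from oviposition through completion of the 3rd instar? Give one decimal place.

17.1 days

egg: 70 / (26.5 − 13.1) = 70 / 13.4 = 5.224 d.
1st instar: 58 / (26.5 − 12.6) = 58 / 13.9 = 4.173 d.
2nd instar: 80 / (26.5 − 11.5) = 80 / 15.0 = 5.333 d.
3rd instar: 36 / (26.5 − 11.0) = 36 / 15.5 = 2.323 d.
Sum = 17.052 ≈ 17.1 days.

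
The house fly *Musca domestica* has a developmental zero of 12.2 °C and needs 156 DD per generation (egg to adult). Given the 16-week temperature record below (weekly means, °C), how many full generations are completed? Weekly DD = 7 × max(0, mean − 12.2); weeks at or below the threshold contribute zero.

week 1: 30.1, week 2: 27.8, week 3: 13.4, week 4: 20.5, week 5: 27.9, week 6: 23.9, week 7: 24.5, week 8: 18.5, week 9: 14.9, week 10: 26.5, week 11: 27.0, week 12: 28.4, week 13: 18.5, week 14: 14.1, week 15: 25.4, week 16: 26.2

7 generations

Weekly DD (7 × max(0, T̄ − 12.2)): 125.3, 109.2, 8.4, 58.1, 109.9, 81.9, 86.1, 44.1, 18.9, 100.1, 103.6, 113.4, 44.1, 13.3, 92.4, 98.0.
Season total = 1206.8 DD.
Complete generations = ⌊1206.8 / 156⌋ = 7.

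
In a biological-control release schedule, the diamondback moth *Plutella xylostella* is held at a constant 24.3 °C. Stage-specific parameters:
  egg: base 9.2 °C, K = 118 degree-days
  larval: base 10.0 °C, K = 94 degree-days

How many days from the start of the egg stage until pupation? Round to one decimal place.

14.4 days

egg: 118 / (24.3 − 9.2) = 118 / 15.1 = 7.815 d.
larval: 94 / (24.3 − 10.0) = 94 / 14.3 = 6.573 d.
Sum = 14.388 ≈ 14.4 days.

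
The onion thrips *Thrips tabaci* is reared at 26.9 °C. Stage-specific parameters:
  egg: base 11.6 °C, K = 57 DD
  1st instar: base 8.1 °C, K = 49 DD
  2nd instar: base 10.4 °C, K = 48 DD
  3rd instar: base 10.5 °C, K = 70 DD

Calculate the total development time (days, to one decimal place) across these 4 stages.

egg: 57 / (26.9 − 11.6) = 57 / 15.3 = 3.725 d.
1st instar: 49 / (26.9 − 8.1) = 49 / 18.8 = 2.606 d.
2nd instar: 48 / (26.9 − 10.4) = 48 / 16.5 = 2.909 d.
3rd instar: 70 / (26.9 − 10.5) = 70 / 16.4 = 4.268 d.
Sum = 13.509 ≈ 13.5 days.

13.5 days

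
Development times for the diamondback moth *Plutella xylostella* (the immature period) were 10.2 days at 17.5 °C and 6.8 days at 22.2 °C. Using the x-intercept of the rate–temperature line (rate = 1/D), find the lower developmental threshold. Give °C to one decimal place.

8.1 °C

Linear rate model ⇒ the product D·(T − T_b) is constant across temperatures.
10.2·(17.5 − T_b) = 6.8·(22.2 − T_b)
T_b = (10.2·17.5 − 6.8·22.2) / (10.2 − 6.8) = 27.54 / 3.4 = 8.100 °C ≈ 8.1 °C.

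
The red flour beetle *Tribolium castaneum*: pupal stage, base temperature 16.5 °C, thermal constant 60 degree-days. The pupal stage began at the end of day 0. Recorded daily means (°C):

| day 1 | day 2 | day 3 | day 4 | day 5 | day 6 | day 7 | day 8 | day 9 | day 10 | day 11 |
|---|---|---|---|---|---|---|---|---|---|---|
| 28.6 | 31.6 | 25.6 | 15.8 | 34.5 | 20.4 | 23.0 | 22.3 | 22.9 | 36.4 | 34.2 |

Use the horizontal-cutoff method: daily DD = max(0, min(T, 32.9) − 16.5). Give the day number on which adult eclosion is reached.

Daily DD above 16.5 °C (capped at 16.4): 12.1, 15.1, 9.1, 0.0, 16.4, 3.9, 6.5, 5.8, 6.4, 16.4, 16.4.
Cumulative: 12.1, 27.2, 36.3, 36.3, 52.7, 56.6, 63.1, 68.9, 75.3, 91.7, 108.1.
The total first reaches 60 DD on day 7.

day 7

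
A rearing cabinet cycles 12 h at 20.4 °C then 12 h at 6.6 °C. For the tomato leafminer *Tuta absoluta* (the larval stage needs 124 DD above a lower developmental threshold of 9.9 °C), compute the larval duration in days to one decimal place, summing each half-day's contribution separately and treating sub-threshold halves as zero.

23.6 days

Day half: max(0, 20.4 − 9.9) × 0.5 = 10.5 × 0.5 = 5.25 DD.
Night half: max(0, 6.6 − 9.9) × 0.5 = 0.0 × 0.5 = 0.00 DD.
Per 24 h: 5.25 DD/day.
Duration = 124 / 5.25 = 23.619 ≈ 23.6 days.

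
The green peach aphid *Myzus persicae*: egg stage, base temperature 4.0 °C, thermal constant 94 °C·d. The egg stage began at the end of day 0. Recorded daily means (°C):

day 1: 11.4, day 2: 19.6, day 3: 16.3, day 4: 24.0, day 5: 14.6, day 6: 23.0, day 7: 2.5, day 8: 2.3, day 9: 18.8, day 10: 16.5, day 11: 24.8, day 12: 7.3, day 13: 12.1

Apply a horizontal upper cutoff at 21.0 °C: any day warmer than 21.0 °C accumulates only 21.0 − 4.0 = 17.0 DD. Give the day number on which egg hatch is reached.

Daily DD above 4.0 °C (capped at 17.0): 7.4, 15.6, 12.3, 17.0, 10.6, 17.0, 0.0, 0.0, 14.8, 12.5, 17.0, 3.3, 8.1.
Cumulative: 7.4, 23.0, 35.3, 52.3, 62.9, 79.9, 79.9, 79.9, 94.7, 107.2, 124.2, 127.5, 135.6.
The total first reaches 94 DD on day 9.

day 9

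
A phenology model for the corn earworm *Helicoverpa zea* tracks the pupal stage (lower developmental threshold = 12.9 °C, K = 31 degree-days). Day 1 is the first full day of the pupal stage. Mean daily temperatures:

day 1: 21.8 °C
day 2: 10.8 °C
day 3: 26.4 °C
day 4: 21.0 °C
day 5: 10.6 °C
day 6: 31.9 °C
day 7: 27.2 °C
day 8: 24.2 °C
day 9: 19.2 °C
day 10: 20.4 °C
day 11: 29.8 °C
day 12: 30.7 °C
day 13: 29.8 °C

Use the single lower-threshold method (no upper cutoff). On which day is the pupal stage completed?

Daily DD above 12.9 °C: 8.9, 0.0, 13.5, 8.1, 0.0, 19.0, 14.3, 11.3, 6.3, 7.5, 16.9, 17.8, 16.9.
Cumulative: 8.9, 8.9, 22.4, 30.5, 30.5, 49.5, 63.8, 75.1, 81.4, 88.9, 105.8, 123.6, 140.5.
The total first reaches 31 DD on day 6.

day 6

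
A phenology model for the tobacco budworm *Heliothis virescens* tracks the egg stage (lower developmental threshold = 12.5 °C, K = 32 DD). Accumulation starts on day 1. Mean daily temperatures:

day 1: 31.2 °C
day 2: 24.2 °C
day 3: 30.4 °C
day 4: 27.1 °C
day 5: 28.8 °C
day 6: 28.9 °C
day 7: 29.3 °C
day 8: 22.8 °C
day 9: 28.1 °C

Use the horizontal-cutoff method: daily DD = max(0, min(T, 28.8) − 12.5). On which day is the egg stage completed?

day 3

Daily DD above 12.5 °C (capped at 16.3): 16.3, 11.7, 16.3, 14.6, 16.3, 16.3, 16.3, 10.3, 15.6.
Cumulative: 16.3, 28.0, 44.3, 58.9, 75.2, 91.5, 107.8, 118.1, 133.7.
The total first reaches 32 DD on day 3.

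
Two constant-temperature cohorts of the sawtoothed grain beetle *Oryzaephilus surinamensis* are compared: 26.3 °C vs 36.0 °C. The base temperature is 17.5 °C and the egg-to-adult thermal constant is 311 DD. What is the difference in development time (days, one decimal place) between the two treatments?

18.5 days

At 26.3 °C: 311 / (26.3 − 17.5) = 311 / 8.8 = 35.341 d.
At 36.0 °C: 311 / (36.0 − 17.5) = 311 / 18.5 = 16.811 d.
Difference = |35.341 − 16.811| = 18.530 ≈ 18.5 days.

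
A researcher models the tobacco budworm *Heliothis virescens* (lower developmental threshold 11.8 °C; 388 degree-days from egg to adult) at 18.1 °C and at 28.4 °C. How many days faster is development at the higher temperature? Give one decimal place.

At 18.1 °C: 388 / (18.1 − 11.8) = 388 / 6.3 = 61.587 d.
At 28.4 °C: 388 / (28.4 − 11.8) = 388 / 16.6 = 23.373 d.
Difference = |61.587 − 23.373| = 38.214 ≈ 38.2 days.

38.2 days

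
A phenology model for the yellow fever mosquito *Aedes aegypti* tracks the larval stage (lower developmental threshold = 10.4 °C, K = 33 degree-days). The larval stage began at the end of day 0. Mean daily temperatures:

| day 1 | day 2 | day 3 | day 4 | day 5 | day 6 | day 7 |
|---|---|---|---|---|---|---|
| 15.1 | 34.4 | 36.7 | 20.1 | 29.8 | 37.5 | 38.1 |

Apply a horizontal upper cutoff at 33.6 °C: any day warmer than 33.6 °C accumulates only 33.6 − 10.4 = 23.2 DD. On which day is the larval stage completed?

day 3

Daily DD above 10.4 °C (capped at 23.2): 4.7, 23.2, 23.2, 9.7, 19.4, 23.2, 23.2.
Cumulative: 4.7, 27.9, 51.1, 60.8, 80.2, 103.4, 126.6.
The total first reaches 33 DD on day 3.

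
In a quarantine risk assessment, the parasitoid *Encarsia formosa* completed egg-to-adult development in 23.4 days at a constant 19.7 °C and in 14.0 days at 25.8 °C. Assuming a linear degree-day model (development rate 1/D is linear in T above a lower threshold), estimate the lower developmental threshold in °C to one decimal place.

10.6 °C

Linear rate model ⇒ the product D·(T − T_b) is constant across temperatures.
23.4·(19.7 − T_b) = 14.0·(25.8 − T_b)
T_b = (23.4·19.7 − 14.0·25.8) / (23.4 − 14.0) = 99.78 / 9.4 = 10.615 °C ≈ 10.6 °C.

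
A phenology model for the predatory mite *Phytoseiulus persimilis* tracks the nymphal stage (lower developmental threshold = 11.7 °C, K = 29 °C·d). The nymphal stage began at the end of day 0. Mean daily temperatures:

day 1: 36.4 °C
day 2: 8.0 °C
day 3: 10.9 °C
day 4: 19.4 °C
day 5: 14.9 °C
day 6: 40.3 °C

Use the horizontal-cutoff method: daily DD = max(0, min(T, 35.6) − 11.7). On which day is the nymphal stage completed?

Daily DD above 11.7 °C (capped at 23.9): 23.9, 0.0, 0.0, 7.7, 3.2, 23.9.
Cumulative: 23.9, 23.9, 23.9, 31.6, 34.8, 58.7.
The total first reaches 29 DD on day 4.

day 4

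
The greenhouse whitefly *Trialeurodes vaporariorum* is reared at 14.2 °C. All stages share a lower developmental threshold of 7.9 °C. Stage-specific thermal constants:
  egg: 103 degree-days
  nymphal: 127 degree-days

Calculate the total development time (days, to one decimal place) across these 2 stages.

36.5 days

Daily accumulation at 14.2 °C = 14.2 − 7.9 = 6.3 DD/day.
Total K = 103 + 127 = 230 DD.
Total duration = 230 / 6.3 = 36.508 ≈ 36.5 days.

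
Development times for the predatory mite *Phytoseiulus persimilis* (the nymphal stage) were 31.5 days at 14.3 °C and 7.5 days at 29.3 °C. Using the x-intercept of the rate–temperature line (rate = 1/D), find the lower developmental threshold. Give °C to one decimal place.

9.6 °C

Under the model K = D·(T − T_b), so D₁·(T₁ − T_b) = D₂·(T₂ − T_b).
31.5·(14.3 − T_b) = 7.5·(29.3 − T_b)
T_b = (31.5·14.3 − 7.5·29.3) / (31.5 − 7.5) = 230.70 / 24.0 = 9.613 °C ≈ 9.6 °C.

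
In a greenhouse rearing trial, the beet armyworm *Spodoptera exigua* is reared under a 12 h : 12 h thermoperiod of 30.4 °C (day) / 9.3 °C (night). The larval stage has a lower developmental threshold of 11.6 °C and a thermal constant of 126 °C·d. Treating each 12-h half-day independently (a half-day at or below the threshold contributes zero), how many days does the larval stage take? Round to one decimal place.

Day half: max(0, 30.4 − 11.6) × 0.5 = 18.8 × 0.5 = 9.40 DD.
Night half: max(0, 9.3 − 11.6) × 0.5 = 0.0 × 0.5 = 0.00 DD.
Per 24 h: 9.40 DD/day.
Duration = 126 / 9.40 = 13.404 ≈ 13.4 days.

13.4 days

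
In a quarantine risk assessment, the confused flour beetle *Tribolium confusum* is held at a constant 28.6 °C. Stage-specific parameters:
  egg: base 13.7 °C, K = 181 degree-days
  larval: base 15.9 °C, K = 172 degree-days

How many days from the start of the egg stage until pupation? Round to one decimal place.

25.7 days

egg: 181 / (28.6 − 13.7) = 181 / 14.9 = 12.148 d.
larval: 172 / (28.6 − 15.9) = 172 / 12.7 = 13.543 d.
Sum = 25.691 ≈ 25.7 days.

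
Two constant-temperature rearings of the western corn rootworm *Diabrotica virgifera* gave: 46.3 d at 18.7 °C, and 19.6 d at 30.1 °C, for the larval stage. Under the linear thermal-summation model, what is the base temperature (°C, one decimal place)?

Linear rate model ⇒ the product D·(T − T_b) is constant across temperatures.
46.3·(18.7 − T_b) = 19.6·(30.1 − T_b)
T_b = (46.3·18.7 − 19.6·30.1) / (46.3 − 19.6) = 275.85 / 26.7 = 10.331 °C ≈ 10.3 °C.

10.3 °C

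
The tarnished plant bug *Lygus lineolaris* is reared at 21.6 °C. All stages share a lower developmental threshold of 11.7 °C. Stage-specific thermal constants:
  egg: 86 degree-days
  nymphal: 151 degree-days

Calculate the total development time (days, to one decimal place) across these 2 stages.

23.9 days

Daily accumulation at 21.6 °C = 21.6 − 11.7 = 9.9 DD/day.
Total K = 86 + 151 = 237 DD.
Total duration = 237 / 9.9 = 23.939 ≈ 23.9 days.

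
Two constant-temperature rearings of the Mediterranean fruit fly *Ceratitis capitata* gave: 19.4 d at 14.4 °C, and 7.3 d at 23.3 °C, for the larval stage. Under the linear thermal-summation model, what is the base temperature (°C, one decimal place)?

Linear rate model ⇒ the product D·(T − T_b) is constant across temperatures.
19.4·(14.4 − T_b) = 7.3·(23.3 − T_b)
T_b = (19.4·14.4 − 7.3·23.3) / (19.4 − 7.3) = 109.27 / 12.1 = 9.031 °C ≈ 9.0 °C.

9.0 °C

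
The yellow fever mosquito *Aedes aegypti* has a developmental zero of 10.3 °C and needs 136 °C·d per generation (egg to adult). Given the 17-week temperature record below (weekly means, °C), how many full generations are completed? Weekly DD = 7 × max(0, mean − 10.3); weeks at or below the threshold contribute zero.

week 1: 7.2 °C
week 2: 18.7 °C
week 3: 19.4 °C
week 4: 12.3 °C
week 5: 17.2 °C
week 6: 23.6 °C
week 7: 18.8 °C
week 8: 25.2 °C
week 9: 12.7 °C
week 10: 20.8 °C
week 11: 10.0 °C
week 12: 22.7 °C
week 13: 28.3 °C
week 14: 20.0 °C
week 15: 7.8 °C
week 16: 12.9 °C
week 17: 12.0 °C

Weekly DD (7 × max(0, T̄ − 10.3)): 0.0, 58.8, 63.7, 14.0, 48.3, 93.1, 59.5, 104.3, 16.8, 73.5, 0.0, 86.8, 126.0, 67.9, 0.0, 18.2, 11.9.
Season total = 842.8 DD.
Complete generations = ⌊842.8 / 136⌋ = 6.

6 generations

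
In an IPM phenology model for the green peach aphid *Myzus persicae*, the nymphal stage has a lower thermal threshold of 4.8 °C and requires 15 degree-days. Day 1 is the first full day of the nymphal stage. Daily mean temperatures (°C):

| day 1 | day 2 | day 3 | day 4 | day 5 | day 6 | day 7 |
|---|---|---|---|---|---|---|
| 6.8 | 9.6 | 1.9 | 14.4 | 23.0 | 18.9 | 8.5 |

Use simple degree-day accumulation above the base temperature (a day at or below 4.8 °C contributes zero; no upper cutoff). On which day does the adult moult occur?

day 4

Daily DD above 4.8 °C: 2.0, 4.8, 0.0, 9.6, 18.2, 14.1, 3.7.
Cumulative: 2.0, 6.8, 6.8, 16.4, 34.6, 48.7, 52.4.
The total first reaches 15 DD on day 4.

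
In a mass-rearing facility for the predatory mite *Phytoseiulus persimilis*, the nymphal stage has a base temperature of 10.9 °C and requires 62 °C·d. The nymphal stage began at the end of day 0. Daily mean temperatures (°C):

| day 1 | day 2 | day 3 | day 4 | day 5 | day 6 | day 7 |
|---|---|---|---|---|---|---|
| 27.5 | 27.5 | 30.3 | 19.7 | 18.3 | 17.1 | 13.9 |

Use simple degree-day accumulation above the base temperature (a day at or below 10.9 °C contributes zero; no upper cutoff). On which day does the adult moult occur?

Daily DD above 10.9 °C: 16.6, 16.6, 19.4, 8.8, 7.4, 6.2, 3.0.
Cumulative: 16.6, 33.2, 52.6, 61.4, 68.8, 75.0, 78.0.
The total first reaches 62 DD on day 5.

day 5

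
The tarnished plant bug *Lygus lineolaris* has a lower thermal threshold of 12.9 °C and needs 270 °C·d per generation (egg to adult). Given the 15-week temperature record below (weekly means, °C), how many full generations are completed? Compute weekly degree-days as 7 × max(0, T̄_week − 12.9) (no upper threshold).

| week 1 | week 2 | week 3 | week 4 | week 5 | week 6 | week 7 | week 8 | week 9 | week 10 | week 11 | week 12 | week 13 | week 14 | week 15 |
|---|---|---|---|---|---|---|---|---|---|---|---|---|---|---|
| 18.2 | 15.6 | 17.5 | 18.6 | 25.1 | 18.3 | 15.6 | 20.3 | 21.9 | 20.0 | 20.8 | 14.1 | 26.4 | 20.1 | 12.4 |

2 generations

Weekly DD (7 × max(0, T̄ − 12.9)): 37.1, 18.9, 32.2, 39.9, 85.4, 37.8, 18.9, 51.8, 63.0, 49.7, 55.3, 8.4, 94.5, 50.4, 0.0.
Season total = 643.3 DD.
Complete generations = ⌊643.3 / 270⌋ = 2.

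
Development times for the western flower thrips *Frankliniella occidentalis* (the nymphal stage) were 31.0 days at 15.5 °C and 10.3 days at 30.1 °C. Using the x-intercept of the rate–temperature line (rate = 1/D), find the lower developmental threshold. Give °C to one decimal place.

Equal thermal constants: D₁(T₁ − T_b) = D₂(T₂ − T_b).
31.0·(15.5 − T_b) = 10.3·(30.1 − T_b)
T_b = (31.0·15.5 − 10.3·30.1) / (31.0 − 10.3) = 170.47 / 20.7 = 8.235 °C ≈ 8.2 °C.

8.2 °C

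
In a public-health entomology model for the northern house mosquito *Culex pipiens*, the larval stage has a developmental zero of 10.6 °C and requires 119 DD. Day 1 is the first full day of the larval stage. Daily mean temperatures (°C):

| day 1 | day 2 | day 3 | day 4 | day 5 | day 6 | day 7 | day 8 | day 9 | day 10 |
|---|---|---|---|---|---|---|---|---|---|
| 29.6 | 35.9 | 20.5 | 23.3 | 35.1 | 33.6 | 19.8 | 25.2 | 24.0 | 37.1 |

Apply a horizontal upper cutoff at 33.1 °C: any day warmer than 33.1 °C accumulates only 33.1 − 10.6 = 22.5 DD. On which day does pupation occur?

Daily DD above 10.6 °C (capped at 22.5): 19.0, 22.5, 9.9, 12.7, 22.5, 22.5, 9.2, 14.6, 13.4, 22.5.
Cumulative: 19.0, 41.5, 51.4, 64.1, 86.6, 109.1, 118.3, 132.9, 146.3, 168.8.
The total first reaches 119 DD on day 8.

day 8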